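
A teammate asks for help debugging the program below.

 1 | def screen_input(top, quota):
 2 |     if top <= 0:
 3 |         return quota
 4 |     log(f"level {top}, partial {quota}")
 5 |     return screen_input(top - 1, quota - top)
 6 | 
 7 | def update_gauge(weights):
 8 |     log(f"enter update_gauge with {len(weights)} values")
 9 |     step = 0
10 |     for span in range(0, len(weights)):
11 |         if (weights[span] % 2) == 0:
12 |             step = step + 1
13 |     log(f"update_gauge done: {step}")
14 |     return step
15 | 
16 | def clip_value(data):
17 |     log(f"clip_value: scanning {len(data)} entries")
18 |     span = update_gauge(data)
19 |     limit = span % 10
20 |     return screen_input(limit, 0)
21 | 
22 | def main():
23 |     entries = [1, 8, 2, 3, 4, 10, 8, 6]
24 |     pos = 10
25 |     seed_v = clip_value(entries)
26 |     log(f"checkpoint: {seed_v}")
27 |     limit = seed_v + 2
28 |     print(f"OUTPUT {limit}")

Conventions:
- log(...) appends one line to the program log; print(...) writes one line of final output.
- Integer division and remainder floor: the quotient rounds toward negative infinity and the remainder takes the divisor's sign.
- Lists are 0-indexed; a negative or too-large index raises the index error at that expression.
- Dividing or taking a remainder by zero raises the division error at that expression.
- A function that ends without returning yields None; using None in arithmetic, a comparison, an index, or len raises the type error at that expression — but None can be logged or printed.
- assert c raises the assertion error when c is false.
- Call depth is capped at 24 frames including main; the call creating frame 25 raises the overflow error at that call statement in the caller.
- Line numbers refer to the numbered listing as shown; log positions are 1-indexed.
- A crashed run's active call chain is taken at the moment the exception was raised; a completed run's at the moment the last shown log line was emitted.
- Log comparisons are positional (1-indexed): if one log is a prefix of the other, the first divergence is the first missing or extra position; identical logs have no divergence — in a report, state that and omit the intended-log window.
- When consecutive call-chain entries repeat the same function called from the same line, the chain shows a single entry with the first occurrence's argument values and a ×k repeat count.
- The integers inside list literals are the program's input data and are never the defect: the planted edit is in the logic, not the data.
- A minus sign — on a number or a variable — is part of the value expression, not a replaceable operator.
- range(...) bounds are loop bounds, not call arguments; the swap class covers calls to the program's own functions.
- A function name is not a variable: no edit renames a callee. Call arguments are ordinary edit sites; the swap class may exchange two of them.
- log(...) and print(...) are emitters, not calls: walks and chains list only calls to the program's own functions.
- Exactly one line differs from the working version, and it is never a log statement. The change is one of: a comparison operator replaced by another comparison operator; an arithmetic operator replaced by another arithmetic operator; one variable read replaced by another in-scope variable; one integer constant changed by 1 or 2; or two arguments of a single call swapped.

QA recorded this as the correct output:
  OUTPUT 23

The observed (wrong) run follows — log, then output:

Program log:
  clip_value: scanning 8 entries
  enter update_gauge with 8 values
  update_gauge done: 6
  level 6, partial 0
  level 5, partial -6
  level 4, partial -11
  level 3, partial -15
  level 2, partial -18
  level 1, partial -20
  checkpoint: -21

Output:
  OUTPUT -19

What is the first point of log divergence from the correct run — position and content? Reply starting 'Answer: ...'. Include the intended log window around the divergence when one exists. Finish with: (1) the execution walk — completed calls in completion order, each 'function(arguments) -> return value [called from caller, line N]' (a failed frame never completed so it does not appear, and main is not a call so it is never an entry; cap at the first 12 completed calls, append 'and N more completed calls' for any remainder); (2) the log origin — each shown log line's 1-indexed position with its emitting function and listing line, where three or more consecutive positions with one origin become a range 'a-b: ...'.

Answer: position 5 — shown 'level 5, partial -6', intended 'level 5, partial 6'.
Intended log window:
  3: update_gauge done: 6
  4: level 6, partial 0
  5: level 5, partial 6
  6: level 4, partial 11
Execution walk:
  update_gauge([1, 8, 2, 3, 4, 10, 8, 6]) -> 6  [called from clip_value, line 18]
  screen_input(0, -21) -> -21  [called from screen_input, line 5]
  screen_input(1, -20) -> -21  [called from screen_input, line 5]
  screen_input(2, -18) -> -21  [called from screen_input, line 5]
  screen_input(3, -15) -> -21  [called from screen_input, line 5]
  screen_input(4, -11) -> -21  [called from screen_input, line 5]
  screen_input(5, -6) -> -21  [called from screen_input, line 5]
  screen_input(6, 0) -> -21  [called from clip_value, line 20]
  clip_value([1, 8, 2, 3, 4, 10, 8, 6]) -> -21  [called from main, line 25]
Log line origins:
  1: logged in clip_value at line 17
  2: logged in update_gauge at line 8
  3: logged in update_gauge at line 13
  4-9: logged in screen_input at line 4
  10: logged in main at line 26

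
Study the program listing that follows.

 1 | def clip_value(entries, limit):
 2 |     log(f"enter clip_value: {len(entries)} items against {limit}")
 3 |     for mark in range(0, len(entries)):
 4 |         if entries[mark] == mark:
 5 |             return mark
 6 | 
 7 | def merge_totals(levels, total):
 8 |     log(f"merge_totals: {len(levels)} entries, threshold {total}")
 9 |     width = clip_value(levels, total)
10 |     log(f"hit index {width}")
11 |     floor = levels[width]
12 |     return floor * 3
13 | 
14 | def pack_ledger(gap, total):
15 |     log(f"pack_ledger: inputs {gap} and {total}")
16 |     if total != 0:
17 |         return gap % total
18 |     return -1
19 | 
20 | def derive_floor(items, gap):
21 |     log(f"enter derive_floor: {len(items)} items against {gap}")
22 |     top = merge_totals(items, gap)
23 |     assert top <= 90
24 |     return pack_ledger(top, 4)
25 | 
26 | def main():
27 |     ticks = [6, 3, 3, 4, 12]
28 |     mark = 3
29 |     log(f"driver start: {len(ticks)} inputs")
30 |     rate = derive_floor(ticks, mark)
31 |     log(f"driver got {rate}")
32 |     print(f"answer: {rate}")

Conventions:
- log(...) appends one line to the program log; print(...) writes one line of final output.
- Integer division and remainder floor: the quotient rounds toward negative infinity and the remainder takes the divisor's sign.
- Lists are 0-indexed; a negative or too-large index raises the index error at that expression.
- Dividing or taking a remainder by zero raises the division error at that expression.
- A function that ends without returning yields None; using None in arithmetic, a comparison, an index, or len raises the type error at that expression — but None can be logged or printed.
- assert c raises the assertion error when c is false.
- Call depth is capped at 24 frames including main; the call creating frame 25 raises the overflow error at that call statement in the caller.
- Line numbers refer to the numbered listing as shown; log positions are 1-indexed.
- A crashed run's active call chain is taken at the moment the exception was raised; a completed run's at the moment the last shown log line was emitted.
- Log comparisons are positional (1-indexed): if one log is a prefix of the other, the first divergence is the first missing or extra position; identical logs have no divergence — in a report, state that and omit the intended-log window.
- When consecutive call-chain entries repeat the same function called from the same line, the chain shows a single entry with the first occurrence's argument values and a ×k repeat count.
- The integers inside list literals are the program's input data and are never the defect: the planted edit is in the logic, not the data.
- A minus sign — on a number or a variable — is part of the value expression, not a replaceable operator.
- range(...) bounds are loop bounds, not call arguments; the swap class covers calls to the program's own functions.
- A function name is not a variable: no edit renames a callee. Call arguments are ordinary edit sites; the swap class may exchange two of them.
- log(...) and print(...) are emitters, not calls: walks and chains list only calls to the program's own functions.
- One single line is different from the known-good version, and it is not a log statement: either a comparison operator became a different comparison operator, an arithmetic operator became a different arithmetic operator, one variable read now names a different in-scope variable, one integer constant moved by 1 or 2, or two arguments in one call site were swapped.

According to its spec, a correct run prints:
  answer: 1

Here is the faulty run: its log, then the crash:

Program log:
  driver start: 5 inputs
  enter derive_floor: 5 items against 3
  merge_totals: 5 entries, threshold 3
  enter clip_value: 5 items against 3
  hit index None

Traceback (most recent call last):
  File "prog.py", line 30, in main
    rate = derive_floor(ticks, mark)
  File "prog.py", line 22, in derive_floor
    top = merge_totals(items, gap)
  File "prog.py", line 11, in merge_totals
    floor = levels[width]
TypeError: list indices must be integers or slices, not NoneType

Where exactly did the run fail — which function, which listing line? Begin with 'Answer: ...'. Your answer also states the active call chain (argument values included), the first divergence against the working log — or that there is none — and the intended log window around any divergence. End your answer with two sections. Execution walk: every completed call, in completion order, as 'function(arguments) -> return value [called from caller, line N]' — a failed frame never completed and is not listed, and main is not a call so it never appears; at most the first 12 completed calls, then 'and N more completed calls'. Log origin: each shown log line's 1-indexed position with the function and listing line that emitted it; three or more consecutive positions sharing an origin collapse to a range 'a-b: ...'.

Answer: the error was raised in merge_totals, line 11.
Key observation: Everything matches until log position 5, which reads 'hit index None' in place of 'hit index 1'.
Call chain: main -> derive_floor([6, 3, 3, 4, 12], 3) (called at line 30) -> merge_totals([6, 3, 3, 4, 12], 3) (called at line 22).
First divergence: position 5 — shown 'hit index None', intended 'hit index 1'.
Intended log window:
  3: merge_totals: 5 entries, threshold 3
  4: enter clip_value: 5 items against 3
  5: hit index 1
  6: pack_ledger: inputs 9 and 4
Execution walk:
  clip_value([6, 3, 3, 4, 12], 3) -> None  [called from merge_totals, line 9]
Log line origins:
  1: logged in main at line 29
  2: logged in derive_floor at line 21
  3: logged in merge_totals at line 8
  4: logged in clip_value at line 2
  5: logged in merge_totals at line 10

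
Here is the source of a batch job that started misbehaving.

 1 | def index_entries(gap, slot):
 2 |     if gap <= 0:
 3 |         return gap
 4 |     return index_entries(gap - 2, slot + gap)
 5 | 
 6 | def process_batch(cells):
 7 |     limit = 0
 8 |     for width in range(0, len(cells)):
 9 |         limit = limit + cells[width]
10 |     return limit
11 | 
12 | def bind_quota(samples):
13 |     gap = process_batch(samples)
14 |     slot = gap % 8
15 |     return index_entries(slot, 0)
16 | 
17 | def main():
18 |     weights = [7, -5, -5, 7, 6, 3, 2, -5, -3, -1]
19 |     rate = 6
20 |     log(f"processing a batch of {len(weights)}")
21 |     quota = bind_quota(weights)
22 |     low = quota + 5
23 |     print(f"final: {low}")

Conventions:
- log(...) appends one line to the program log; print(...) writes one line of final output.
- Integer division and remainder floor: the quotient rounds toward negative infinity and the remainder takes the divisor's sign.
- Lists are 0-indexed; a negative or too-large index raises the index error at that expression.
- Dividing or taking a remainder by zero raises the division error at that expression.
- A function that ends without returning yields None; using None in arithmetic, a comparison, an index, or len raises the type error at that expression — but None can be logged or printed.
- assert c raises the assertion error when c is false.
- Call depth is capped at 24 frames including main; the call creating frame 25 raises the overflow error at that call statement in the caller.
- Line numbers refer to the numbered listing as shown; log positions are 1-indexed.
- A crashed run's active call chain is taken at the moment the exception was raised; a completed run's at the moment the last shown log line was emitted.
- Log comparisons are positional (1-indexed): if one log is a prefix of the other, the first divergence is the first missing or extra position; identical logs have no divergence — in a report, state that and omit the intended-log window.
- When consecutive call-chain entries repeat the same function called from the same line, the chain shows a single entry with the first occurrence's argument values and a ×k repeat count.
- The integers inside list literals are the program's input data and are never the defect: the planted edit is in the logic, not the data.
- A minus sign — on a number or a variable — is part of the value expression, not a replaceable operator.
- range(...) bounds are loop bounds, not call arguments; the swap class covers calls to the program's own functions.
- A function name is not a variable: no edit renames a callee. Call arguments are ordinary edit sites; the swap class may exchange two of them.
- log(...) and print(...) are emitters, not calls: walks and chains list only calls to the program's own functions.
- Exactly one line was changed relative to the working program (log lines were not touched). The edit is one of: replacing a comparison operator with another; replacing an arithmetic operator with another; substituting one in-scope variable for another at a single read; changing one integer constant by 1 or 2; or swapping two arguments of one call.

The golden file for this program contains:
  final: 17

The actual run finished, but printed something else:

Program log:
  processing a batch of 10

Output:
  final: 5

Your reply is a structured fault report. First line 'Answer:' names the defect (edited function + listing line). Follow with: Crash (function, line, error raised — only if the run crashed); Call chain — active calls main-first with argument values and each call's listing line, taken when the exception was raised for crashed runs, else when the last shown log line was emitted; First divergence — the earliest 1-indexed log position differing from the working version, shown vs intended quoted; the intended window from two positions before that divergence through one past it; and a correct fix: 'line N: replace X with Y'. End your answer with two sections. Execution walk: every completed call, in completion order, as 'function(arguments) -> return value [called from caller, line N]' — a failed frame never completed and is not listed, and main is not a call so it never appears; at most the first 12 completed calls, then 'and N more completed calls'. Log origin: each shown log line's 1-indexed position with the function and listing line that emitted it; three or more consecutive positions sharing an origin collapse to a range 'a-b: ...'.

Answer: the defect is in index_entries at line 3.
The tell: Nothing in the log betrays the bug — only the output does.
Call chain: main.
First divergence: none — the logs agree in full.
Execution walk:
  process_batch([7, -5, -5, 7, 6, 3, 2, -5, -3, -1]) -> 6  [called from bind_quota, line 13]
  index_entries(0, 12) -> 0  [called from index_entries, line 4]
  index_entries(2, 10) -> 0  [called from index_entries, line 4]
  index_entries(4, 6) -> 0  [called from index_entries, line 4]
  index_entries(6, 0) -> 0  [called from bind_quota, line 15]
  bind_quota([7, -5, -5, 7, 6, 3, 2, -5, -3, -1]) -> 0  [called from main, line 21]
Log origin:
  1: emitted by main (line 20)
A correct fix: line 3: replace `gap` with `slot`.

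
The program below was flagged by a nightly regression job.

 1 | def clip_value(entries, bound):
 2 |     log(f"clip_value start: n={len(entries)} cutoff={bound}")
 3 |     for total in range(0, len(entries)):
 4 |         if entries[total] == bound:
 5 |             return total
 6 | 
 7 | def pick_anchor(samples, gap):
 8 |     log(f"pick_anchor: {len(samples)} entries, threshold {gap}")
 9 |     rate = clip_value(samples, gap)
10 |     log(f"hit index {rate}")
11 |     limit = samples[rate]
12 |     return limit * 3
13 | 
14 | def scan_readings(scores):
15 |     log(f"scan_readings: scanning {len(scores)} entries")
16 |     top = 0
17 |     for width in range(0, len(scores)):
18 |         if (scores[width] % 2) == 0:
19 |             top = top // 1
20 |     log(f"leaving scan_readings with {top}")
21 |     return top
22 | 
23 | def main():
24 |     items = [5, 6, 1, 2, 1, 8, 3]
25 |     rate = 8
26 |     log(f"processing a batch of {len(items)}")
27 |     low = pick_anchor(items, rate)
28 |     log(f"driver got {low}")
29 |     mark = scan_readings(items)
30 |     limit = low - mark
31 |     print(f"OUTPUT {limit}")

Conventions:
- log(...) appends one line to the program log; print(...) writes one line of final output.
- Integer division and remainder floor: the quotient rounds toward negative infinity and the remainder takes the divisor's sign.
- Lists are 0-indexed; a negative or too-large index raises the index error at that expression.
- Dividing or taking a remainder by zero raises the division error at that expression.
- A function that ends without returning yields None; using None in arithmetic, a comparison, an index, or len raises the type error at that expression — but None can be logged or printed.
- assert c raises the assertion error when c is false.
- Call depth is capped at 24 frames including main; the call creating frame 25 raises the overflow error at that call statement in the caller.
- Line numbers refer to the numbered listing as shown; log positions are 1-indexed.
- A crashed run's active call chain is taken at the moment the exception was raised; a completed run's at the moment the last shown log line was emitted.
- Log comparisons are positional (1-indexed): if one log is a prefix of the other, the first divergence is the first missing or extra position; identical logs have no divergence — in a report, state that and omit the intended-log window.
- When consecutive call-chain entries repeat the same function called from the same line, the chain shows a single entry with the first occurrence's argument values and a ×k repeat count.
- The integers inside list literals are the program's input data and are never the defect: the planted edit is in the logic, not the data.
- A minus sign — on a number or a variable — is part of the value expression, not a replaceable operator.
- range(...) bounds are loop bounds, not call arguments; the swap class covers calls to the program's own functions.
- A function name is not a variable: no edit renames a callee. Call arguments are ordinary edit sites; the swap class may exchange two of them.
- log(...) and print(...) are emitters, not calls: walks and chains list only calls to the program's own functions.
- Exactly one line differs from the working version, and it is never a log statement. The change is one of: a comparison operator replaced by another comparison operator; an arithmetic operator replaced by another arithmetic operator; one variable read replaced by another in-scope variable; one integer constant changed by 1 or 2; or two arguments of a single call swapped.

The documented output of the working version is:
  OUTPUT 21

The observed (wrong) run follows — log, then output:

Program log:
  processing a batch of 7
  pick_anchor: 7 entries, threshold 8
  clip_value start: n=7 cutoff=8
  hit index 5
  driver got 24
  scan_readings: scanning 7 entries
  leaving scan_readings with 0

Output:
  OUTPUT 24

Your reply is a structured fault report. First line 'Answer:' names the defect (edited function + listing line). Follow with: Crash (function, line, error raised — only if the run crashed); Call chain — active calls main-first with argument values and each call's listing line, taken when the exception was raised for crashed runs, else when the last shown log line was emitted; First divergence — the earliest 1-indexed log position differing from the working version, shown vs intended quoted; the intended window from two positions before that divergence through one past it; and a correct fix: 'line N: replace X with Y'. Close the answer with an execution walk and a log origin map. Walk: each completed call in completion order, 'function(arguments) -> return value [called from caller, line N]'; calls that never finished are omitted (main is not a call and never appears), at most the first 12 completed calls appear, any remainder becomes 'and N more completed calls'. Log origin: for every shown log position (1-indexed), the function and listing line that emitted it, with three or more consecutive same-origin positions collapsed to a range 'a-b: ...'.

Answer: the defect is in scan_readings at line 19.
Key observation: Position 7 is the first bad log line: 'leaving scan_readings with 0' should read 'leaving scan_readings with 3'.
Call chain: main -> scan_readings([5, 6, 1, 2, 1, 8, 3]) (called at line 29).
First divergence: position 7; shown 'leaving scan_readings with 0' vs intended 'leaving scan_readings with 3'.
Intended log window:
  5: driver got 24
  6: scan_readings: scanning 7 entries
  7: leaving scan_readings with 3
Execution walk:
  clip_value([5, 6, 1, 2, 1, 8, 3], 8) -> 5  [called from pick_anchor, line 9]
  pick_anchor([5, 6, 1, 2, 1, 8, 3], 8) -> 24  [called from main, line 27]
  scan_readings([5, 6, 1, 2, 1, 8, 3]) -> 0  [called from main, line 29]
Log origins:
  1: emitted by main (line 26)
  2: emitted by pick_anchor (line 8)
  3: emitted by clip_value (line 2)
  4: emitted by pick_anchor (line 10)
  5: emitted by main (line 28)
  6: emitted by scan_readings (line 15)
  7: emitted by scan_readings (line 20)
A correct fix: line 19: replace `//` with `+`.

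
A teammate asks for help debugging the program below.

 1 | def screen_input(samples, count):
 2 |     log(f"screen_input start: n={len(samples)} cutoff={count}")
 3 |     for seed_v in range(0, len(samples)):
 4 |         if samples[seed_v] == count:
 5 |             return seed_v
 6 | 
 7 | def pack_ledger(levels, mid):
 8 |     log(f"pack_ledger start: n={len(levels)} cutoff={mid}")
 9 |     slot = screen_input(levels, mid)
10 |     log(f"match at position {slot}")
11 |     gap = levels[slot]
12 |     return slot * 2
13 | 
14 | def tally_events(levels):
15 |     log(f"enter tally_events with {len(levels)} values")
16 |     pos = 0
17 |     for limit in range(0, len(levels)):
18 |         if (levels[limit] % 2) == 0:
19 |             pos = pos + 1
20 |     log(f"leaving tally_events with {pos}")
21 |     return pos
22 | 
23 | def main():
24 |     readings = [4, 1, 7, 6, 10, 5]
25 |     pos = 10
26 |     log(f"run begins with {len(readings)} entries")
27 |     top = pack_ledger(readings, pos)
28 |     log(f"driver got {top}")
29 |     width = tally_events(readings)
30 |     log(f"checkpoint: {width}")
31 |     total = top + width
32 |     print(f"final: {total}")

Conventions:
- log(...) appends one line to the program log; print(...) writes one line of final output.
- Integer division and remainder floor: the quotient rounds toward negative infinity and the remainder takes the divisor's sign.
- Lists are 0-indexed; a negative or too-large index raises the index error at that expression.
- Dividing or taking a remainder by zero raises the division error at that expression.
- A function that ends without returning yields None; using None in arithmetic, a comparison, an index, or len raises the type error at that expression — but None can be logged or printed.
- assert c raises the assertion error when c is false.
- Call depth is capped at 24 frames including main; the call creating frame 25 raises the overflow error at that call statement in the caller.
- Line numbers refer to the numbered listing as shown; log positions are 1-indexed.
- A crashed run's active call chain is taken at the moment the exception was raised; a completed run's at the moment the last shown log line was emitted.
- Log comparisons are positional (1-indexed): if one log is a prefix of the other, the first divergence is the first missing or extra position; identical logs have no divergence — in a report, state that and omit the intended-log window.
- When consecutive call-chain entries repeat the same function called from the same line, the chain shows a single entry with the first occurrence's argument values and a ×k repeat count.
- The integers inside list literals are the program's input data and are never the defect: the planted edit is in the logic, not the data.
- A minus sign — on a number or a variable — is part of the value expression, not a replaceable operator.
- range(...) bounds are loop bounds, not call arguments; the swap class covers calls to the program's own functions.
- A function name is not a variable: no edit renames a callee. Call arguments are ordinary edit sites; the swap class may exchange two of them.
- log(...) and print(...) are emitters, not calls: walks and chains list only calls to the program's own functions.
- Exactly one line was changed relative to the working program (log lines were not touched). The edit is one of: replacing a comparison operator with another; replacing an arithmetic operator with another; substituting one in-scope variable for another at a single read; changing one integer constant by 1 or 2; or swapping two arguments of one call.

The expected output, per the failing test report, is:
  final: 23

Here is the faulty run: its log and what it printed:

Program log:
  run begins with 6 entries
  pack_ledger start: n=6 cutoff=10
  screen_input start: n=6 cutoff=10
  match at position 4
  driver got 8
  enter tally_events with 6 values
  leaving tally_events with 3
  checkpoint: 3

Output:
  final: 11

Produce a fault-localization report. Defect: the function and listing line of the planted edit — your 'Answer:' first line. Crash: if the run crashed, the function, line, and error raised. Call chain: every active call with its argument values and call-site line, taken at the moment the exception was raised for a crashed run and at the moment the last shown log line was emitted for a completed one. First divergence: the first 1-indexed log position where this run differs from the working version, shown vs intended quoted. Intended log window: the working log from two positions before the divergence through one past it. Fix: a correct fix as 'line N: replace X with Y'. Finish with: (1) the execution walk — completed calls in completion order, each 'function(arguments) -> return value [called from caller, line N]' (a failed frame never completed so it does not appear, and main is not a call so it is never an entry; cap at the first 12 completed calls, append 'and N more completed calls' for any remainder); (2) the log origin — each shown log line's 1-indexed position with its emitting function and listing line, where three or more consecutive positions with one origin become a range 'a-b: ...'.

Answer: the defect is in pack_ledger at line 12.
Key fact: Everything matches until log position 5, which reads 'driver got 8' in place of 'driver got 20'.
Call chain: main.
First divergence: at position 5 the run shows 'driver got 8' where the working version logs 'driver got 20'.
Intended log window:
  3: screen_input start: n=6 cutoff=10
  4: match at position 4
  5: driver got 20
  6: enter tally_events with 6 values
Execution walk:
  screen_input([4, 1, 7, 6, 10, 5], 10) -> 4  [called from pack_ledger, line 9]
  pack_ledger([4, 1, 7, 6, 10, 5], 10) -> 8  [called from main, line 27]
  tally_events([4, 1, 7, 6, 10, 5]) -> 3  [called from main, line 29]
Origin of each log line:
  1: emitted by main (line 26)
  2: emitted by pack_ledger (line 8)
  3: emitted by screen_input (line 2)
  4: emitted by pack_ledger (line 10)
  5: emitted by main (line 28)
  6: emitted by tally_events (line 15)
  7: emitted by tally_events (line 20)
  8: emitted by main (line 30)
A correct fix: line 12: replace `slot` with `gap`.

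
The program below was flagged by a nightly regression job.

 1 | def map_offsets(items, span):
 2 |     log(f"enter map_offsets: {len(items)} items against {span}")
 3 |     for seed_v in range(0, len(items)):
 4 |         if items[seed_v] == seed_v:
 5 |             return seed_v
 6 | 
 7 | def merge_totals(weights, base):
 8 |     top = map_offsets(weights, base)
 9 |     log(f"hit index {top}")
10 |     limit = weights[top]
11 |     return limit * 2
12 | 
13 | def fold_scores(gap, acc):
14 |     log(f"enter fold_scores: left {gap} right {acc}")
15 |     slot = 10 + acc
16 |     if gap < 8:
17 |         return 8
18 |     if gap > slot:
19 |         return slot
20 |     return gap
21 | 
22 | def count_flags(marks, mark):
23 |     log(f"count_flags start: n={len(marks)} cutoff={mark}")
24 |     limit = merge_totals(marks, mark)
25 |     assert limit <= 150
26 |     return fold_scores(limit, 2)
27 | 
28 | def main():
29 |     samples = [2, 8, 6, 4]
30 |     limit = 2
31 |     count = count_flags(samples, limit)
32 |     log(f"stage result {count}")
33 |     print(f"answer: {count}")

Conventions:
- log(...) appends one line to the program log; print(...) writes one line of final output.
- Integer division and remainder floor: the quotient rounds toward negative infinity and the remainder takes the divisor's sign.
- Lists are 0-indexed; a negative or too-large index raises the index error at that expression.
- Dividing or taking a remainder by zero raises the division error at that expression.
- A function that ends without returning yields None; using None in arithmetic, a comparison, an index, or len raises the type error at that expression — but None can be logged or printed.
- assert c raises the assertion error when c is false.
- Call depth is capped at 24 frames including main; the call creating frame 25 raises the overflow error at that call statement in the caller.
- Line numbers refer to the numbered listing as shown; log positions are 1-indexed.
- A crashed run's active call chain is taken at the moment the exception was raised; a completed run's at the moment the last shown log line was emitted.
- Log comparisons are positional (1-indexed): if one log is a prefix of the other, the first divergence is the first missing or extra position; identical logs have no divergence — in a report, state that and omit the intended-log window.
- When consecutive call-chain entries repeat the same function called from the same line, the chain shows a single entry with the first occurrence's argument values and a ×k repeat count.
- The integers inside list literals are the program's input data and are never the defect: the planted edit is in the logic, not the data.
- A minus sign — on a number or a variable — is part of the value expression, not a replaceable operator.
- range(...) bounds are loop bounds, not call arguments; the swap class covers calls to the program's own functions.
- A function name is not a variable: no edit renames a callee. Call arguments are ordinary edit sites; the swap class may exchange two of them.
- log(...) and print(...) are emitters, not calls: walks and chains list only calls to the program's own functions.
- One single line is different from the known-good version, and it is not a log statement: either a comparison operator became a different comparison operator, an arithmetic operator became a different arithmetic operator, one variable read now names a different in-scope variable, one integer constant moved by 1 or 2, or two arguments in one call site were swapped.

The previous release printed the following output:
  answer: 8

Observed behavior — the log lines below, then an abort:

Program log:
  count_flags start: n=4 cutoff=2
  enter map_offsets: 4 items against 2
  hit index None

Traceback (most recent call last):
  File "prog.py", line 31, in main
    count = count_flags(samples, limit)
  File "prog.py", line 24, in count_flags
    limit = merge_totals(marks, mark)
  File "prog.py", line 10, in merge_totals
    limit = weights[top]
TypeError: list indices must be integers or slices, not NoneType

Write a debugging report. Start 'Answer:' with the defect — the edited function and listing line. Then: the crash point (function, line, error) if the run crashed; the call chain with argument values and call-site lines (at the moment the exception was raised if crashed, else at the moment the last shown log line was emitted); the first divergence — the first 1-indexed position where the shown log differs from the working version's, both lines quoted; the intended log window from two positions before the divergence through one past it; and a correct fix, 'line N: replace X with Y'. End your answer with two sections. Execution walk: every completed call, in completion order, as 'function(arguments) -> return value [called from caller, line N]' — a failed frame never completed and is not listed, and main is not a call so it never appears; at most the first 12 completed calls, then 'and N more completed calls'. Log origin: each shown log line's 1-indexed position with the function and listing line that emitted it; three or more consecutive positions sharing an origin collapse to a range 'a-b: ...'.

Answer: the defect is in map_offsets at line 4.
Key fact: The log first diverges at position 3: the faulty run prints 'hit index None' where the working version prints 'hit index 0'.
Crash: merge_totals, line 10, TypeError.
Call chain: main -> count_flags([2, 8, 6, 4], 2) (called at line 31) -> merge_totals([2, 8, 6, 4], 2) (called at line 24).
First divergence: at position 3 the run shows 'hit index None' where the working version logs 'hit index 0'.
Intended log window:
  1: count_flags start: n=4 cutoff=2
  2: enter map_offsets: 4 items against 2
  3: hit index 0
  4: enter fold_scores: left 4 right 2
Execution walk:
  map_offsets([2, 8, 6, 4], 2) -> None  [called from merge_totals, line 8]
Log line origins:
  1 — count_flags, line 23
  2 — map_offsets, line 2
  3 — merge_totals, line 9
A correct fix: line 4: replace `items[seed_v] == seed_v` with `items[seed_v] == span`.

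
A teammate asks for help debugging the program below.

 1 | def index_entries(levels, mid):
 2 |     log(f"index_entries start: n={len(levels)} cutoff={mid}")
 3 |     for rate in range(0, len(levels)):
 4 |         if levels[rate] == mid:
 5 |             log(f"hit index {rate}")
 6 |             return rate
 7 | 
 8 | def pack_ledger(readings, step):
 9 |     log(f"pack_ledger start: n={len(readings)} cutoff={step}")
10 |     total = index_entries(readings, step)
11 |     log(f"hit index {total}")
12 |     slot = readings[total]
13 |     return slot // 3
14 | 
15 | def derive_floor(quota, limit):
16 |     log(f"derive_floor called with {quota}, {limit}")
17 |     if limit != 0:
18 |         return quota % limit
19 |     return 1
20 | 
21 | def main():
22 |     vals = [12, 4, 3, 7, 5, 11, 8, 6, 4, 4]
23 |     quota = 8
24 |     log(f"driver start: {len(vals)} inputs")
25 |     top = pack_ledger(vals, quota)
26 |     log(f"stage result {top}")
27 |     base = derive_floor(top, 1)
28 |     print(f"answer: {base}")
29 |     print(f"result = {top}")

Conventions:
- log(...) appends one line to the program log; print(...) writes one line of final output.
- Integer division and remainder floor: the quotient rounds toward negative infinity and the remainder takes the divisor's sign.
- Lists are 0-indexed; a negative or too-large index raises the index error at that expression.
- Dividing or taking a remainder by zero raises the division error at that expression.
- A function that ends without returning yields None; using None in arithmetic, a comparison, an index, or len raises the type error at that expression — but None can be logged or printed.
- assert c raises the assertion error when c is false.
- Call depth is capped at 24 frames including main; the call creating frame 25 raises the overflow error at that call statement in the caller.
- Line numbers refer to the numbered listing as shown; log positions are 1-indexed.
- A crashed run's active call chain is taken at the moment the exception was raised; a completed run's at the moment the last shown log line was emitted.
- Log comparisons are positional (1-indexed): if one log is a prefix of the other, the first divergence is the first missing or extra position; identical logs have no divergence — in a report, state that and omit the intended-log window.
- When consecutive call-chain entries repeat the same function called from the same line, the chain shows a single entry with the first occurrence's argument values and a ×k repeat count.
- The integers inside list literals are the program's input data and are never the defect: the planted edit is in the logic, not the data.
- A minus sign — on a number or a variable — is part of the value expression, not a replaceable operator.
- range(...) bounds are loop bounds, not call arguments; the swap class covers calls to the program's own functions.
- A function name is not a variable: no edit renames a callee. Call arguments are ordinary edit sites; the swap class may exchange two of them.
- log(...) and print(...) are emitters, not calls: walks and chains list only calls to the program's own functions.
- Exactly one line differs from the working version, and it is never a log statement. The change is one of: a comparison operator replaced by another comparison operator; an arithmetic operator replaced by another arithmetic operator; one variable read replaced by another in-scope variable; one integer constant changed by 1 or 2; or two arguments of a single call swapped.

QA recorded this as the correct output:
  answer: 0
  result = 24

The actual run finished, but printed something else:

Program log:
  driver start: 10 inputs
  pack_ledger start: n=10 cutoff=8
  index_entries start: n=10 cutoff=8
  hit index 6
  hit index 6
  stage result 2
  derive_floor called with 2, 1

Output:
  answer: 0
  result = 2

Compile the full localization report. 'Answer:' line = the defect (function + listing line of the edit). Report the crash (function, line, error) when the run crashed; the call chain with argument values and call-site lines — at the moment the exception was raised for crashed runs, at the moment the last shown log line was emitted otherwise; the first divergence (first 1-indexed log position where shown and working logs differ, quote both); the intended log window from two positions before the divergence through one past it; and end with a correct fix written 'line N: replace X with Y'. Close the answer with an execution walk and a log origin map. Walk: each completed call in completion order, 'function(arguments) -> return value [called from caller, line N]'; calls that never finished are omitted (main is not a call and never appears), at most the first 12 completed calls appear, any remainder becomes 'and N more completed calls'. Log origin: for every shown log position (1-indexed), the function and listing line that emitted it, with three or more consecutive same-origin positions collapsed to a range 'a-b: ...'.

Answer: the defect is in pack_ledger at line 13.
Core observation: At log position 6 the runs split — shown 'stage result 2', but the working version logs 'stage result 24'.
Call chain: main -> derive_floor(2, 1) (called at line 27).
First divergence: at position 6 the run shows 'stage result 2' where the working version logs 'stage result 24'.
Intended log window:
  4: hit index 6
  5: hit index 6
  6: stage result 24
  7: derive_floor called with 24, 1
Execution walk:
  index_entries([12, 4, 3, 7, 5, 11, 8, 6, 4, 4], 8) -> 6  [called from pack_ledger, line 10]
  pack_ledger([12, 4, 3, 7, 5, 11, 8, 6, 4, 4], 8) -> 2  [called from main, line 25]
  derive_floor(2, 1) -> 0  [called from main, line 27]
Origin of each log line:
  1: from main, line 24
  2: from pack_ledger, line 9
  3: from index_entries, line 2
  4: from index_entries, line 5
  5: from pack_ledger, line 11
  6: from main, line 26
  7: from derive_floor, line 16
A correct fix: line 13: replace `//` with `*`.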